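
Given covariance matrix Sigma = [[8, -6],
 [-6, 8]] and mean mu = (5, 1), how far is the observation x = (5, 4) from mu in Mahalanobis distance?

Step 1 — centre the observation: (x - mu) = (0, 3).

Step 2 — invert Sigma. det(Sigma) = 8·8 - (-6)² = 28.
  Sigma^{-1} = (1/det) · [[d, -b], [-b, a]] = [[0.2857, 0.2143],
 [0.2143, 0.2857]].

Step 3 — form the quadratic (x - mu)^T · Sigma^{-1} · (x - mu):
  Sigma^{-1} · (x - mu) = (0.6429, 0.8571).
  (x - mu)^T · [Sigma^{-1} · (x - mu)] = (0)·(0.6429) + (3)·(0.8571) = 2.5714.

Step 4 — take square root: d = √(2.5714) ≈ 1.6036.

d(x, mu) = √(2.5714) ≈ 1.6036


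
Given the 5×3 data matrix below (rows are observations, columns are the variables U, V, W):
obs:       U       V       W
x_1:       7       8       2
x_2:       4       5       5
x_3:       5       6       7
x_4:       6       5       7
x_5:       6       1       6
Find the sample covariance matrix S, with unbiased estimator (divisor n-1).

Step 1 — column means:
  mean(U) = (7 + 4 + 5 + 6 + 6) / 5 = 28/5 = 5.6
  mean(V) = (8 + 5 + 6 + 5 + 1) / 5 = 25/5 = 5
  mean(W) = (2 + 5 + 7 + 7 + 6) / 5 = 27/5 = 5.4

Step 2 — sample covariance S[i,j] = (1/(n-1)) · Σ_k (x_{k,i} - mean_i) · (x_{k,j} - mean_j), with n-1 = 4.
  S[U,U] = ((1.4)·(1.4) + (-1.6)·(-1.6) + (-0.6)·(-0.6) + (0.4)·(0.4) + (0.4)·(0.4)) / 4 = 5.2/4 = 1.3
  S[U,V] = ((1.4)·(3) + (-1.6)·(0) + (-0.6)·(1) + (0.4)·(0) + (0.4)·(-4)) / 4 = 2/4 = 0.5
  S[U,W] = ((1.4)·(-3.4) + (-1.6)·(-0.4) + (-0.6)·(1.6) + (0.4)·(1.6) + (0.4)·(0.6)) / 4 = -4.2/4 = -1.05
  S[V,V] = ((3)·(3) + (0)·(0) + (1)·(1) + (0)·(0) + (-4)·(-4)) / 4 = 26/4 = 6.5
  S[V,W] = ((3)·(-3.4) + (0)·(-0.4) + (1)·(1.6) + (0)·(1.6) + (-4)·(0.6)) / 4 = -11/4 = -2.75
  S[W,W] = ((-3.4)·(-3.4) + (-0.4)·(-0.4) + (1.6)·(1.6) + (1.6)·(1.6) + (0.6)·(0.6)) / 4 = 17.2/4 = 4.3

S is symmetric (S[j,i] = S[i,j]). Assembling:

S = [[1.3, 0.5, -1.05],
 [0.5, 6.5, -2.75],
 [-1.05, -2.75, 4.3]]


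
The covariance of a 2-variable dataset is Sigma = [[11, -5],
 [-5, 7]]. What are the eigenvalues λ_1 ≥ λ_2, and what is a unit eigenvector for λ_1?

Step 1 — characteristic polynomial of 2×2 Sigma:
  det(Sigma - λI) = λ² - trace · λ + det = 0.
  trace = 11 + 7 = 18, det = 11·7 - (-5)² = 52.
Step 2 — discriminant:
  Δ = trace² - 4·det = 324 - 208 = 116.
Step 3 — eigenvalues:
  λ = (trace ± √Δ)/2 = (18 ± 10.7703)/2,
  λ_1 = 14.3852,  λ_2 = 3.6148.

Step 4 — unit eigenvector for λ_1: solve (Sigma - λ_1 I)v = 0. First row:
  (11 - 14.3852)·v_x + (-5)·v_y = 0, i.e. (-3.3852)·v_x + (-5)·v_y = 0,
  so v ∝ (b, λ_1 - a) = (-5, 3.3852); multiply by -1 so the first entry is positive: u = (5, -3.3852).
  ||u|| = √((5)² + (-3.3852)²) = √(36.4593) ≈ 6.0382,
  v_1 = u/||u|| ≈ (0.8281, -0.5606) (||v_1|| = 1).

λ_1 = 14.3852,  λ_2 = 3.6148;  v_1 ≈ (0.8281, -0.5606)


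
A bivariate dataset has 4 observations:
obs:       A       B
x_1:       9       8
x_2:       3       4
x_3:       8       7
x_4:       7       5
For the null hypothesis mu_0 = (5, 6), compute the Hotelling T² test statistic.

Step 1 — sample mean vector:
  mean(A) = (9 + 3 + 8 + 7) / 4 = 27/4 = 6.75
  mean(B) = (8 + 4 + 7 + 5) / 4 = 24/4 = 6
  x̄ = (6.75, 6),  deviation x̄ - mu_0 = (6.75, 6) - (5, 6) = (1.75, 0).

Step 2 — sample covariance matrix, S[i,j] = (1/(n-1)) · Σ_k (x_{k,i} - mean_i) · (x_{k,j} - mean_j), divisor n-1 = 3:
  S[A,A] = ((2.25)·(2.25) + (-3.75)·(-3.75) + (1.25)·(1.25) + (0.25)·(0.25)) / 3 = 20.75/3 = 6.9167
  S[A,B] = ((2.25)·(2) + (-3.75)·(-2) + (1.25)·(1) + (0.25)·(-1)) / 3 = 13/3 = 4.3333
  S[B,B] = ((2)·(2) + (-2)·(-2) + (1)·(1) + (-1)·(-1)) / 3 = 10/3 = 3.3333
  S = [[6.9167, 4.3333],
 [4.3333, 3.3333]].

Step 3 — invert S. det(S) = 6.9167·3.3333 - (4.3333)² = 4.2778.
  S^{-1} = (1/det) · [[d, -b], [-b, a]] = [[0.7792, -1.013],
 [-1.013, 1.6169]].

Step 4 — quadratic form (x̄ - mu_0)^T · S^{-1} · (x̄ - mu_0):
  S^{-1} · (x̄ - mu_0) = (1.3636, -1.7727),
  (x̄ - mu_0)^T · [...] = (1.75)·(1.3636) + (0)·(-1.7727) = 2.3864.

Step 5 — scale by n: T² = 4 · 2.3864 = 9.5455.

T² ≈ 9.5455


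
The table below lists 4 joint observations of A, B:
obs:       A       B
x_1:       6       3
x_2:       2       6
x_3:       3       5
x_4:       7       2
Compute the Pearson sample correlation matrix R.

Step 1 — column means:
  mean(A) = (6 + 2 + 3 + 7) / 4 = 18/4 = 4.5
  mean(B) = (3 + 6 + 5 + 2) / 4 = 16/4 = 4

Step 2 — sample variances and covariances s[i,j] = (1/(n-1)) · Σ_k (x_{k,i} - mean_i) · (x_{k,j} - mean_j), with n-1 = 3:
  s[A,A] = ((1.5)·(1.5) + (-2.5)·(-2.5) + (-1.5)·(-1.5) + (2.5)·(2.5)) / 3 = 17/3 = 5.6667
  s[A,B] = ((1.5)·(-1) + (-2.5)·(2) + (-1.5)·(1) + (2.5)·(-2)) / 3 = -13/3 = -4.3333
  s[B,B] = ((-1)·(-1) + (2)·(2) + (1)·(1) + (-2)·(-2)) / 3 = 10/3 = 3.3333
  Sample standard deviations s_i = √(s[i,i]):
  s(A) = √(5.6667) = 2.3805
  s(B) = √(3.3333) = 1.8257

Step 3 — r_{ij} = s_{ij} / (s_i · s_j):
  r[A,A] = 1 (diagonal).
  r[A,B] = -4.3333 / (2.3805 · 1.8257) = -4.3333 / 4.3461 = -0.9971
  r[B,B] = 1 (diagonal).

R is symmetric with unit diagonal. Assembling:

R = [[1, -0.9971],
 [-0.9971, 1]]


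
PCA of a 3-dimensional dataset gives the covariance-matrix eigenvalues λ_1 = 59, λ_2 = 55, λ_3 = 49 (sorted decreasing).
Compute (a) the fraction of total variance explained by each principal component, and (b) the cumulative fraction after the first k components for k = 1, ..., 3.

Step 1 — total variance = trace(Sigma) = Σ λ_i = 59 + 55 + 49 = 163.

Step 2 — fraction explained by component i = λ_i / Σ λ:
  PC1: 59/163 = 0.362
  PC2: 55/163 = 0.3374
  PC3: 49/163 = 0.3006

Step 3 — cumulative fraction after k components = (λ_1 + ... + λ_k) / Σ λ:
  k = 1: 59/163 = 0.362
  k = 2: (59 + 55)/163 = 114/163 = 0.6994
  k = 3: (59 + 55 + 49)/163 = 163/163 = 1

Summary (fraction, with percent):

explained: PC1 0.362 (36.2%), PC2 0.3374 (33.74%), PC3 0.3006 (30.06%);  cumulative: 0.362, 0.6994, 1


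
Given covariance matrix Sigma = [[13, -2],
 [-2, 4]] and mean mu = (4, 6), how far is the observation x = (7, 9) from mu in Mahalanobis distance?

Step 1 — centre the observation: (x - mu) = (3, 3).

Step 2 — invert Sigma. det(Sigma) = 13·4 - (-2)² = 48.
  Sigma^{-1} = (1/det) · [[d, -b], [-b, a]] = [[0.0833, 0.0417],
 [0.0417, 0.2708]].

Step 3 — form the quadratic (x - mu)^T · Sigma^{-1} · (x - mu):
  Sigma^{-1} · (x - mu) = (0.375, 0.9375).
  (x - mu)^T · [Sigma^{-1} · (x - mu)] = (3)·(0.375) + (3)·(0.9375) = 3.9375.

Step 4 — take square root: d = √(3.9375) ≈ 1.9843.

d(x, mu) = √(3.9375) ≈ 1.9843


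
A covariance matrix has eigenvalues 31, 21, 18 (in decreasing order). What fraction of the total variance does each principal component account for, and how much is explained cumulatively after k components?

Step 1 — total variance = trace(Sigma) = Σ λ_i = 31 + 21 + 18 = 70.

Step 2 — fraction explained by component i = λ_i / Σ λ:
  PC1: 31/70 = 0.4429
  PC2: 21/70 = 0.3
  PC3: 18/70 = 0.2571

Step 3 — cumulative fraction after k components = (λ_1 + ... + λ_k) / Σ λ:
  k = 1: 31/70 = 0.4429
  k = 2: (31 + 21)/70 = 52/70 = 0.7429
  k = 3: (31 + 21 + 18)/70 = 70/70 = 1

Summary (fraction, with percent):

explained: PC1 0.4429 (44.29%), PC2 0.3 (30%), PC3 0.2571 (25.71%);  cumulative: 0.4429, 0.7429, 1


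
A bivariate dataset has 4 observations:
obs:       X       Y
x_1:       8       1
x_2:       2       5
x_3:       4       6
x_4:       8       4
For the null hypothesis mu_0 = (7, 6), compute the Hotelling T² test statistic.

Step 1 — sample mean vector:
  mean(X) = (8 + 2 + 4 + 8) / 4 = 22/4 = 5.5
  mean(Y) = (1 + 5 + 6 + 4) / 4 = 16/4 = 4
  x̄ = (5.5, 4),  deviation x̄ - mu_0 = (5.5, 4) - (7, 6) = (-1.5, -2).

Step 2 — sample covariance matrix, S[i,j] = (1/(n-1)) · Σ_k (x_{k,i} - mean_i) · (x_{k,j} - mean_j), divisor n-1 = 3:
  S[X,X] = ((2.5)·(2.5) + (-3.5)·(-3.5) + (-1.5)·(-1.5) + (2.5)·(2.5)) / 3 = 27/3 = 9
  S[X,Y] = ((2.5)·(-3) + (-3.5)·(1) + (-1.5)·(2) + (2.5)·(0)) / 3 = -14/3 = -4.6667
  S[Y,Y] = ((-3)·(-3) + (1)·(1) + (2)·(2) + (0)·(0)) / 3 = 14/3 = 4.6667
  S = [[9, -4.6667],
 [-4.6667, 4.6667]].

Step 3 — invert S. det(S) = 9·4.6667 - (-4.6667)² = 20.2222.
  S^{-1} = (1/det) · [[d, -b], [-b, a]] = [[0.2308, 0.2308],
 [0.2308, 0.4451]].

Step 4 — quadratic form (x̄ - mu_0)^T · S^{-1} · (x̄ - mu_0):
  S^{-1} · (x̄ - mu_0) = (-0.8077, -1.2363),
  (x̄ - mu_0)^T · [...] = (-1.5)·(-0.8077) + (-2)·(-1.2363) = 3.6841.

Step 5 — scale by n: T² = 4 · 3.6841 = 14.7363.

T² ≈ 14.7363


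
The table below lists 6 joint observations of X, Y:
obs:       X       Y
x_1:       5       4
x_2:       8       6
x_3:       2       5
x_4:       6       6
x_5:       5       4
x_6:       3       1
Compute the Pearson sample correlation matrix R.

Step 1 — column means:
  mean(X) = (5 + 8 + 2 + 6 + 5 + 3) / 6 = 29/6 = 4.8333
  mean(Y) = (4 + 6 + 5 + 6 + 4 + 1) / 6 = 26/6 = 4.3333

Step 2 — sample variances and covariances s[i,j] = (1/(n-1)) · Σ_k (x_{k,i} - mean_i) · (x_{k,j} - mean_j), with n-1 = 5:
  s[X,X] = ((0.1667)·(0.1667) + (3.1667)·(3.1667) + (-2.8333)·(-2.8333) + (1.1667)·(1.1667) + (0.1667)·(0.1667) + (-1.8333)·(-1.8333)) / 5 = 22.8333/5 = 4.5667
  s[X,Y] = ((0.1667)·(-0.3333) + (3.1667)·(1.6667) + (-2.8333)·(0.6667) + (1.1667)·(1.6667) + (0.1667)·(-0.3333) + (-1.8333)·(-3.3333)) / 5 = 11.3333/5 = 2.2667
  s[Y,Y] = ((-0.3333)·(-0.3333) + (1.6667)·(1.6667) + (0.6667)·(0.6667) + (1.6667)·(1.6667) + (-0.3333)·(-0.3333) + (-3.3333)·(-3.3333)) / 5 = 17.3333/5 = 3.4667
  Sample standard deviations s_i = √(s[i,i]):
  s(X) = √(4.5667) = 2.137
  s(Y) = √(3.4667) = 1.8619

Step 3 — r_{ij} = s_{ij} / (s_i · s_j):
  r[X,X] = 1 (diagonal).
  r[X,Y] = 2.2667 / (2.137 · 1.8619) = 2.2667 / 3.9788 = 0.5697
  r[Y,Y] = 1 (diagonal).

R is symmetric with unit diagonal. Assembling:

R = [[1, 0.5697],
 [0.5697, 1]]


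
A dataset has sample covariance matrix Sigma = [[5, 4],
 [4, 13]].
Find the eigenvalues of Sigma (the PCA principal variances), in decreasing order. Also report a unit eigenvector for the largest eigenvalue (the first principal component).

Step 1 — characteristic polynomial of 2×2 Sigma:
  det(Sigma - λI) = λ² - trace · λ + det = 0.
  trace = 5 + 13 = 18, det = 5·13 - (4)² = 49.
Step 2 — discriminant:
  Δ = trace² - 4·det = 324 - 196 = 128.
Step 3 — eigenvalues:
  λ = (trace ± √Δ)/2 = (18 ± 11.3137)/2,
  λ_1 = 14.6569,  λ_2 = 3.3431.

Step 4 — unit eigenvector for λ_1: solve (Sigma - λ_1 I)v = 0. First row:
  (5 - 14.6569)·v_x + (4)·v_y = 0, i.e. (-9.6569)·v_x + (4)·v_y = 0,
  so v ∝ (b, λ_1 - a) = (4, 9.6569) = u.
  ||u|| = √((4)² + (9.6569)²) = √(109.2548) ≈ 10.4525,
  v_1 = u/||u|| ≈ (0.3827, 0.9239) (||v_1|| = 1).

λ_1 = 14.6569,  λ_2 = 3.3431;  v_1 ≈ (0.3827, 0.9239)


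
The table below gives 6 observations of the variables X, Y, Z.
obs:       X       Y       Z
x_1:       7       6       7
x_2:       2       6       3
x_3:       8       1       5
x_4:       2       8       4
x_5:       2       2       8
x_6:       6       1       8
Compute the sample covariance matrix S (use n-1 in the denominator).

Step 1 — column means:
  mean(X) = (7 + 2 + 8 + 2 + 2 + 6) / 6 = 27/6 = 4.5
  mean(Y) = (6 + 6 + 1 + 8 + 2 + 1) / 6 = 24/6 = 4
  mean(Z) = (7 + 3 + 5 + 4 + 8 + 8) / 6 = 35/6 = 5.8333

Step 2 — sample covariance S[i,j] = (1/(n-1)) · Σ_k (x_{k,i} - mean_i) · (x_{k,j} - mean_j), with n-1 = 5.
  S[X,X] = ((2.5)·(2.5) + (-2.5)·(-2.5) + (3.5)·(3.5) + (-2.5)·(-2.5) + (-2.5)·(-2.5) + (1.5)·(1.5)) / 5 = 39.5/5 = 7.9
  S[X,Y] = ((2.5)·(2) + (-2.5)·(2) + (3.5)·(-3) + (-2.5)·(4) + (-2.5)·(-2) + (1.5)·(-3)) / 5 = -20/5 = -4
  S[X,Z] = ((2.5)·(1.1667) + (-2.5)·(-2.8333) + (3.5)·(-0.8333) + (-2.5)·(-1.8333) + (-2.5)·(2.1667) + (1.5)·(2.1667)) / 5 = 9.5/5 = 1.9
  S[Y,Y] = ((2)·(2) + (2)·(2) + (-3)·(-3) + (4)·(4) + (-2)·(-2) + (-3)·(-3)) / 5 = 46/5 = 9.2
  S[Y,Z] = ((2)·(1.1667) + (2)·(-2.8333) + (-3)·(-0.8333) + (4)·(-1.8333) + (-2)·(2.1667) + (-3)·(2.1667)) / 5 = -19/5 = -3.8
  S[Z,Z] = ((1.1667)·(1.1667) + (-2.8333)·(-2.8333) + (-0.8333)·(-0.8333) + (-1.8333)·(-1.8333) + (2.1667)·(2.1667) + (2.1667)·(2.1667)) / 5 = 22.8333/5 = 4.5667

S is symmetric (S[j,i] = S[i,j]). Assembling:

S = [[7.9, -4, 1.9],
 [-4, 9.2, -3.8],
 [1.9, -3.8, 4.5667]]


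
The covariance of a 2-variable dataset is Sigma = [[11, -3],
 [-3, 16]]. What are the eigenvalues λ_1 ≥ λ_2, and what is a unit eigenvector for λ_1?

Step 1 — characteristic polynomial of 2×2 Sigma:
  det(Sigma - λI) = λ² - trace · λ + det = 0.
  trace = 11 + 16 = 27, det = 11·16 - (-3)² = 167.
Step 2 — discriminant:
  Δ = trace² - 4·det = 729 - 668 = 61.
Step 3 — eigenvalues:
  λ = (trace ± √Δ)/2 = (27 ± 7.8102)/2,
  λ_1 = 17.4051,  λ_2 = 9.5949.

Step 4 — unit eigenvector for λ_1: solve (Sigma - λ_1 I)v = 0. First row:
  (11 - 17.4051)·v_x + (-3)·v_y = 0, i.e. (-6.4051)·v_x + (-3)·v_y = 0,
  so v ∝ (b, λ_1 - a) = (-3, 6.4051); multiply by -1 so the first entry is positive: u = (3, -6.4051).
  ||u|| = √((3)² + (-6.4051)²) = √(50.0256) ≈ 7.0729,
  v_1 = u/||u|| ≈ (0.4242, -0.9056) (||v_1|| = 1).

λ_1 = 17.4051,  λ_2 = 9.5949;  v_1 ≈ (0.4242, -0.9056)


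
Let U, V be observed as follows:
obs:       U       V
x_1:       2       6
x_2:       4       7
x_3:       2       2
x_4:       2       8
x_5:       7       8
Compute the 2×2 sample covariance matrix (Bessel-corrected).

Step 1 — column means:
  mean(U) = (2 + 4 + 2 + 2 + 7) / 5 = 17/5 = 3.4
  mean(V) = (6 + 7 + 2 + 8 + 8) / 5 = 31/5 = 6.2

Step 2 — sample covariance S[i,j] = (1/(n-1)) · Σ_k (x_{k,i} - mean_i) · (x_{k,j} - mean_j), with n-1 = 4.
  S[U,U] = ((-1.4)·(-1.4) + (0.6)·(0.6) + (-1.4)·(-1.4) + (-1.4)·(-1.4) + (3.6)·(3.6)) / 4 = 19.2/4 = 4.8
  S[U,V] = ((-1.4)·(-0.2) + (0.6)·(0.8) + (-1.4)·(-4.2) + (-1.4)·(1.8) + (3.6)·(1.8)) / 4 = 10.6/4 = 2.65
  S[V,V] = ((-0.2)·(-0.2) + (0.8)·(0.8) + (-4.2)·(-4.2) + (1.8)·(1.8) + (1.8)·(1.8)) / 4 = 24.8/4 = 6.2

S is symmetric (S[j,i] = S[i,j]). Assembling:

S = [[4.8, 2.65],
 [2.65, 6.2]]


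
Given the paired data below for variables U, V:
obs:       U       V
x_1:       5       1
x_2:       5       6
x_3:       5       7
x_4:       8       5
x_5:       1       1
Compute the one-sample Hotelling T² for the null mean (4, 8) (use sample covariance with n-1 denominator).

Step 1 — sample mean vector:
  mean(U) = (5 + 5 + 5 + 8 + 1) / 5 = 24/5 = 4.8
  mean(V) = (1 + 6 + 7 + 5 + 1) / 5 = 20/5 = 4
  x̄ = (4.8, 4),  deviation x̄ - mu_0 = (4.8, 4) - (4, 8) = (0.8, -4).

Step 2 — sample covariance matrix, S[i,j] = (1/(n-1)) · Σ_k (x_{k,i} - mean_i) · (x_{k,j} - mean_j), divisor n-1 = 4:
  S[U,U] = ((0.2)·(0.2) + (0.2)·(0.2) + (0.2)·(0.2) + (3.2)·(3.2) + (-3.8)·(-3.8)) / 4 = 24.8/4 = 6.2
  S[U,V] = ((0.2)·(-3) + (0.2)·(2) + (0.2)·(3) + (3.2)·(1) + (-3.8)·(-3)) / 4 = 15/4 = 3.75
  S[V,V] = ((-3)·(-3) + (2)·(2) + (3)·(3) + (1)·(1) + (-3)·(-3)) / 4 = 32/4 = 8
  S = [[6.2, 3.75],
 [3.75, 8]].

Step 3 — invert S. det(S) = 6.2·8 - (3.75)² = 35.5375.
  S^{-1} = (1/det) · [[d, -b], [-b, a]] = [[0.2251, -0.1055],
 [-0.1055, 0.1745]].

Step 4 — quadratic form (x̄ - mu_0)^T · S^{-1} · (x̄ - mu_0):
  S^{-1} · (x̄ - mu_0) = (0.6022, -0.7823),
  (x̄ - mu_0)^T · [...] = (0.8)·(0.6022) + (-4)·(-0.7823) = 3.6108.

Step 5 — scale by n: T² = 5 · 3.6108 = 18.0542.

T² ≈ 18.0542


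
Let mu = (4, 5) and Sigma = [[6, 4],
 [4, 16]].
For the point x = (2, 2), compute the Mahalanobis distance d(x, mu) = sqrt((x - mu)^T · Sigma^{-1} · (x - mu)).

Step 1 — centre the observation: (x - mu) = (-2, -3).

Step 2 — invert Sigma. det(Sigma) = 6·16 - (4)² = 80.
  Sigma^{-1} = (1/det) · [[d, -b], [-b, a]] = [[0.2, -0.05],
 [-0.05, 0.075]].

Step 3 — form the quadratic (x - mu)^T · Sigma^{-1} · (x - mu):
  Sigma^{-1} · (x - mu) = (-0.25, -0.125).
  (x - mu)^T · [Sigma^{-1} · (x - mu)] = (-2)·(-0.25) + (-3)·(-0.125) = 0.875.

Step 4 — take square root: d = √(0.875) ≈ 0.9354.

d(x, mu) = √(0.875) ≈ 0.9354


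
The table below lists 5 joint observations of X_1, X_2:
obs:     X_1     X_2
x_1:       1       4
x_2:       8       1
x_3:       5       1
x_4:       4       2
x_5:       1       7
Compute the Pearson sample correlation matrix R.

Step 1 — column means:
  mean(X_1) = (1 + 8 + 5 + 4 + 1) / 5 = 19/5 = 3.8
  mean(X_2) = (4 + 1 + 1 + 2 + 7) / 5 = 15/5 = 3

Step 2 — sample variances and covariances s[i,j] = (1/(n-1)) · Σ_k (x_{k,i} - mean_i) · (x_{k,j} - mean_j), with n-1 = 4:
  s[X_1,X_1] = ((-2.8)·(-2.8) + (4.2)·(4.2) + (1.2)·(1.2) + (0.2)·(0.2) + (-2.8)·(-2.8)) / 4 = 34.8/4 = 8.7
  s[X_1,X_2] = ((-2.8)·(1) + (4.2)·(-2) + (1.2)·(-2) + (0.2)·(-1) + (-2.8)·(4)) / 4 = -25/4 = -6.25
  s[X_2,X_2] = ((1)·(1) + (-2)·(-2) + (-2)·(-2) + (-1)·(-1) + (4)·(4)) / 4 = 26/4 = 6.5
  Sample standard deviations s_i = √(s[i,i]):
  s(X_1) = √(8.7) = 2.9496
  s(X_2) = √(6.5) = 2.5495

Step 3 — r_{ij} = s_{ij} / (s_i · s_j):
  r[X_1,X_1] = 1 (diagonal).
  r[X_1,X_2] = -6.25 / (2.9496 · 2.5495) = -6.25 / 7.52 = -0.8311
  r[X_2,X_2] = 1 (diagonal).

R is symmetric with unit diagonal. Assembling:

R = [[1, -0.8311],
 [-0.8311, 1]]


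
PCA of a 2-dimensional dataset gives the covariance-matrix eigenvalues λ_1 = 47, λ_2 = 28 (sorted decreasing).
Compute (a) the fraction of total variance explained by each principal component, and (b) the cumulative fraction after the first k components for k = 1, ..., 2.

Step 1 — total variance = trace(Sigma) = Σ λ_i = 47 + 28 = 75.

Step 2 — fraction explained by component i = λ_i / Σ λ:
  PC1: 47/75 = 0.6267
  PC2: 28/75 = 0.3733

Step 3 — cumulative fraction after k components = (λ_1 + ... + λ_k) / Σ λ:
  k = 1: 47/75 = 0.6267
  k = 2: (47 + 28)/75 = 75/75 = 1

Summary (fraction, with percent):

explained: PC1 0.6267 (62.67%), PC2 0.3733 (37.33%);  cumulative: 0.6267, 1


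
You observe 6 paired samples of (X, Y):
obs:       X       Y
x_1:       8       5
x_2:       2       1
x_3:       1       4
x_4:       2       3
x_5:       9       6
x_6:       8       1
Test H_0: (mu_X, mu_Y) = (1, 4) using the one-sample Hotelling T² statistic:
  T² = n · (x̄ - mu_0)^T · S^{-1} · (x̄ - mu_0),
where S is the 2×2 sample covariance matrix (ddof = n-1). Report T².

Step 1 — sample mean vector:
  mean(X) = (8 + 2 + 1 + 2 + 9 + 8) / 6 = 30/6 = 5
  mean(Y) = (5 + 1 + 4 + 3 + 6 + 1) / 6 = 20/6 = 3.3333
  x̄ = (5, 3.3333),  deviation x̄ - mu_0 = (5, 3.3333) - (1, 4) = (4, -0.6667).

Step 2 — sample covariance matrix, S[i,j] = (1/(n-1)) · Σ_k (x_{k,i} - mean_i) · (x_{k,j} - mean_j), divisor n-1 = 5:
  S[X,X] = ((3)·(3) + (-3)·(-3) + (-4)·(-4) + (-3)·(-3) + (4)·(4) + (3)·(3)) / 5 = 68/5 = 13.6
  S[X,Y] = ((3)·(1.6667) + (-3)·(-2.3333) + (-4)·(0.6667) + (-3)·(-0.3333) + (4)·(2.6667) + (3)·(-2.3333)) / 5 = 14/5 = 2.8
  S[Y,Y] = ((1.6667)·(1.6667) + (-2.3333)·(-2.3333) + (0.6667)·(0.6667) + (-0.3333)·(-0.3333) + (2.6667)·(2.6667) + (-2.3333)·(-2.3333)) / 5 = 21.3333/5 = 4.2667
  S = [[13.6, 2.8],
 [2.8, 4.2667]].

Step 3 — invert S. det(S) = 13.6·4.2667 - (2.8)² = 50.1867.
  S^{-1} = (1/det) · [[d, -b], [-b, a]] = [[0.085, -0.0558],
 [-0.0558, 0.271]].

Step 4 — quadratic form (x̄ - mu_0)^T · S^{-1} · (x̄ - mu_0):
  S^{-1} · (x̄ - mu_0) = (0.3773, -0.4038),
  (x̄ - mu_0)^T · [...] = (4)·(0.3773) + (-0.6667)·(-0.4038) = 1.7783.

Step 5 — scale by n: T² = 6 · 1.7783 = 10.6695.

T² ≈ 10.6695


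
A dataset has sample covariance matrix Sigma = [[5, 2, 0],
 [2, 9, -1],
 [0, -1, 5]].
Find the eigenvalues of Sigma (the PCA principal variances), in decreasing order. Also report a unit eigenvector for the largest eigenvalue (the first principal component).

Step 1 — characteristic polynomial p(λ) = det(λI - Sigma) = λ³ - tr·λ² + c_1·λ - det, where tr = trace, c_1 = sum of the principal 2×2 minors, det = det(Sigma):
  tr = 5 + 9 + 5 = 19,
  c_1 = (5·9 - (2)²) + (5·5 - (0)²) + (9·5 - (-1)²) = 41 + 25 + 44 = 110,
  det = 5·(9·5 - (-1)²) - (2)·((2)·5 - (-1)·(0)) + (0)·((2)·(-1) - 9·(0)) = 5·(44) - (2)·(10) + (0)·(-2) = 200.
  So p(λ) = λ³ - 19λ² + 110λ - 200.
Step 2 — look for an integer root (rational root theorem: any rational root is an integer divisor of 200). Testing λ = 4:
  p(4) = 64 - 304 + 440 - 200 = 0  ✓
  Dividing out (λ - 4): p(λ) = (λ - 4)(λ² - 15λ + 50).
Step 3 — remaining eigenvalues from the quadratic λ² - 15λ + 50 = 0:
  Δ = 15² - 4·50 = 225 - 200 = 25,  λ = (15 ± √25)/2 = (15 ± 5)/2 = 10 or 5.
  Sorted: λ_1 = 10,  λ_2 = 5,  λ_3 = 4  (check: sum = 19 = tr ✓).

Step 4 — unit eigenvector for λ_1 = 10: v spans the null space of (Sigma - λ_1 I), whose rows are
  r_1 = (-5, 2, 0),  r_2 = (2, -1, -1),  r_3 = (0, -1, -5).
  v is orthogonal to every row, so take v ∝ r_1 × r_2 = ((2)·(-1) - (0)·(-1), (0)·(2) - (-5)·(-1), (-5)·(-1) - (2)·(2)) = (-2, -5, 1).
  Rescale (multiply by -1 so the first nonzero entry is positive): u = (2, 5, -1).
  ||u|| = √((2)² + (5)² + (-1)²) = √(30) ≈ 5.4772,  v_1 = u/||u|| ≈ (0.3651, 0.9129, -0.1826) (||v_1|| = 1).

λ_1 = 10,  λ_2 = 5,  λ_3 = 4;  v_1 ≈ (0.3651, 0.9129, -0.1826)


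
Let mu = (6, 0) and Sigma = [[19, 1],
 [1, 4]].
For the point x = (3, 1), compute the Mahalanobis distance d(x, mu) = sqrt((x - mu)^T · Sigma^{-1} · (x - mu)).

Step 1 — centre the observation: (x - mu) = (-3, 1).

Step 2 — invert Sigma. det(Sigma) = 19·4 - (1)² = 75.
  Sigma^{-1} = (1/det) · [[d, -b], [-b, a]] = [[0.0533, -0.0133],
 [-0.0133, 0.2533]].

Step 3 — form the quadratic (x - mu)^T · Sigma^{-1} · (x - mu):
  Sigma^{-1} · (x - mu) = (-0.1733, 0.2933).
  (x - mu)^T · [Sigma^{-1} · (x - mu)] = (-3)·(-0.1733) + (1)·(0.2933) = 0.8133.

Step 4 — take square root: d = √(0.8133) ≈ 0.9018.

d(x, mu) = √(0.8133) ≈ 0.9018


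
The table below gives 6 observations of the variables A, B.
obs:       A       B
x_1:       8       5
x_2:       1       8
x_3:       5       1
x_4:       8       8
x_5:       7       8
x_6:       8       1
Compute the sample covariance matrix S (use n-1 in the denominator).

Step 1 — column means:
  mean(A) = (8 + 1 + 5 + 8 + 7 + 8) / 6 = 37/6 = 6.1667
  mean(B) = (5 + 8 + 1 + 8 + 8 + 1) / 6 = 31/6 = 5.1667

Step 2 — sample covariance S[i,j] = (1/(n-1)) · Σ_k (x_{k,i} - mean_i) · (x_{k,j} - mean_j), with n-1 = 5.
  S[A,A] = ((1.8333)·(1.8333) + (-5.1667)·(-5.1667) + (-1.1667)·(-1.1667) + (1.8333)·(1.8333) + (0.8333)·(0.8333) + (1.8333)·(1.8333)) / 5 = 38.8333/5 = 7.7667
  S[A,B] = ((1.8333)·(-0.1667) + (-5.1667)·(2.8333) + (-1.1667)·(-4.1667) + (1.8333)·(2.8333) + (0.8333)·(2.8333) + (1.8333)·(-4.1667)) / 5 = -10.1667/5 = -2.0333
  S[B,B] = ((-0.1667)·(-0.1667) + (2.8333)·(2.8333) + (-4.1667)·(-4.1667) + (2.8333)·(2.8333) + (2.8333)·(2.8333) + (-4.1667)·(-4.1667)) / 5 = 58.8333/5 = 11.7667

S is symmetric (S[j,i] = S[i,j]). Assembling:

S = [[7.7667, -2.0333],
 [-2.0333, 11.7667]]


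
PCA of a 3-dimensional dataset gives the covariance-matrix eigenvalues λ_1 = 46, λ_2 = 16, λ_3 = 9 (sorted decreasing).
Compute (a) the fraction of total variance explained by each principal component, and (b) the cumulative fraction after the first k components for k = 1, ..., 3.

Step 1 — total variance = trace(Sigma) = Σ λ_i = 46 + 16 + 9 = 71.

Step 2 — fraction explained by component i = λ_i / Σ λ:
  PC1: 46/71 = 0.6479
  PC2: 16/71 = 0.2254
  PC3: 9/71 = 0.1268

Step 3 — cumulative fraction after k components = (λ_1 + ... + λ_k) / Σ λ:
  k = 1: 46/71 = 0.6479
  k = 2: (46 + 16)/71 = 62/71 = 0.8732
  k = 3: (46 + 16 + 9)/71 = 71/71 = 1

Summary (fraction, with percent):

explained: PC1 0.6479 (64.79%), PC2 0.2254 (22.54%), PC3 0.1268 (12.68%);  cumulative: 0.6479, 0.8732, 1


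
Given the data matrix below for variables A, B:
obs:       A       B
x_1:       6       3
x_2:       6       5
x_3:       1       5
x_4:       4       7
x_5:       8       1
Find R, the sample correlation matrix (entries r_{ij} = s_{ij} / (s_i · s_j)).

Step 1 — column means:
  mean(A) = (6 + 6 + 1 + 4 + 8) / 5 = 25/5 = 5
  mean(B) = (3 + 5 + 5 + 7 + 1) / 5 = 21/5 = 4.2

Step 2 — sample variances and covariances s[i,j] = (1/(n-1)) · Σ_k (x_{k,i} - mean_i) · (x_{k,j} - mean_j), with n-1 = 4:
  s[A,A] = ((1)·(1) + (1)·(1) + (-4)·(-4) + (-1)·(-1) + (3)·(3)) / 4 = 28/4 = 7
  s[A,B] = ((1)·(-1.2) + (1)·(0.8) + (-4)·(0.8) + (-1)·(2.8) + (3)·(-3.2)) / 4 = -16/4 = -4
  s[B,B] = ((-1.2)·(-1.2) + (0.8)·(0.8) + (0.8)·(0.8) + (2.8)·(2.8) + (-3.2)·(-3.2)) / 4 = 20.8/4 = 5.2
  Sample standard deviations s_i = √(s[i,i]):
  s(A) = √(7) = 2.6458
  s(B) = √(5.2) = 2.2804

Step 3 — r_{ij} = s_{ij} / (s_i · s_j):
  r[A,A] = 1 (diagonal).
  r[A,B] = -4 / (2.6458 · 2.2804) = -4 / 6.0332 = -0.663
  r[B,B] = 1 (diagonal).

R is symmetric with unit diagonal. Assembling:

R = [[1, -0.663],
 [-0.663, 1]]


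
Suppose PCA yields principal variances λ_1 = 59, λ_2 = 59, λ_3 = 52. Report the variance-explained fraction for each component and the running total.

Step 1 — total variance = trace(Sigma) = Σ λ_i = 59 + 59 + 52 = 170.

Step 2 — fraction explained by component i = λ_i / Σ λ:
  PC1: 59/170 = 0.3471
  PC2: 59/170 = 0.3471
  PC3: 52/170 = 0.3059

Step 3 — cumulative fraction after k components = (λ_1 + ... + λ_k) / Σ λ:
  k = 1: 59/170 = 0.3471
  k = 2: (59 + 59)/170 = 118/170 = 0.6941
  k = 3: (59 + 59 + 52)/170 = 170/170 = 1

Summary (fraction, with percent):

explained: PC1 0.3471 (34.71%), PC2 0.3471 (34.71%), PC3 0.3059 (30.59%);  cumulative: 0.3471, 0.6941, 1


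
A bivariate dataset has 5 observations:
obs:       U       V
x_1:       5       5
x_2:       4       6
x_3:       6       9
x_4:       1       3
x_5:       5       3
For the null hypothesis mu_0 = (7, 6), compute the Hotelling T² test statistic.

Step 1 — sample mean vector:
  mean(U) = (5 + 4 + 6 + 1 + 5) / 5 = 21/5 = 4.2
  mean(V) = (5 + 6 + 9 + 3 + 3) / 5 = 26/5 = 5.2
  x̄ = (4.2, 5.2),  deviation x̄ - mu_0 = (4.2, 5.2) - (7, 6) = (-2.8, -0.8).

Step 2 — sample covariance matrix, S[i,j] = (1/(n-1)) · Σ_k (x_{k,i} - mean_i) · (x_{k,j} - mean_j), divisor n-1 = 4:
  S[U,U] = ((0.8)·(0.8) + (-0.2)·(-0.2) + (1.8)·(1.8) + (-3.2)·(-3.2) + (0.8)·(0.8)) / 4 = 14.8/4 = 3.7
  S[U,V] = ((0.8)·(-0.2) + (-0.2)·(0.8) + (1.8)·(3.8) + (-3.2)·(-2.2) + (0.8)·(-2.2)) / 4 = 11.8/4 = 2.95
  S[V,V] = ((-0.2)·(-0.2) + (0.8)·(0.8) + (3.8)·(3.8) + (-2.2)·(-2.2) + (-2.2)·(-2.2)) / 4 = 24.8/4 = 6.2
  S = [[3.7, 2.95],
 [2.95, 6.2]].

Step 3 — invert S. det(S) = 3.7·6.2 - (2.95)² = 14.2375.
  S^{-1} = (1/det) · [[d, -b], [-b, a]] = [[0.4355, -0.2072],
 [-0.2072, 0.2599]].

Step 4 — quadratic form (x̄ - mu_0)^T · S^{-1} · (x̄ - mu_0):
  S^{-1} · (x̄ - mu_0) = (-1.0536, 0.3723),
  (x̄ - mu_0)^T · [...] = (-2.8)·(-1.0536) + (-0.8)·(0.3723) = 2.6522.

Step 5 — scale by n: T² = 5 · 2.6522 = 13.2608.

T² ≈ 13.2608


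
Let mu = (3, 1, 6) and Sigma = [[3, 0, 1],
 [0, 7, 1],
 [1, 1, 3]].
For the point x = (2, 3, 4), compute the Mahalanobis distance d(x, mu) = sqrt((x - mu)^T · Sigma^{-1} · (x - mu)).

Step 1 — centre the observation: (x - mu) = (-1, 2, -2).

Step 2 — invert Sigma (cofactor / det for 3×3, or solve directly):
  Sigma^{-1} = [[0.3774, 0.0189, -0.1321],
 [0.0189, 0.1509, -0.0566],
 [-0.1321, -0.0566, 0.3962]].

Step 3 — form the quadratic (x - mu)^T · Sigma^{-1} · (x - mu):
  Sigma^{-1} · (x - mu) = (-0.0755, 0.3962, -0.7736).
  (x - mu)^T · [Sigma^{-1} · (x - mu)] = (-1)·(-0.0755) + (2)·(0.3962) + (-2)·(-0.7736) = 2.4151.

Step 4 — take square root: d = √(2.4151) ≈ 1.5541.

d(x, mu) = √(2.4151) ≈ 1.5541


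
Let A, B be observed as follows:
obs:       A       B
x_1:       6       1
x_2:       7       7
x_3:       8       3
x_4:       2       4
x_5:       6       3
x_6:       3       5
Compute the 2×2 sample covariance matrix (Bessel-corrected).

Step 1 — column means:
  mean(A) = (6 + 7 + 8 + 2 + 6 + 3) / 6 = 32/6 = 5.3333
  mean(B) = (1 + 7 + 3 + 4 + 3 + 5) / 6 = 23/6 = 3.8333

Step 2 — sample covariance S[i,j] = (1/(n-1)) · Σ_k (x_{k,i} - mean_i) · (x_{k,j} - mean_j), with n-1 = 5.
  S[A,A] = ((0.6667)·(0.6667) + (1.6667)·(1.6667) + (2.6667)·(2.6667) + (-3.3333)·(-3.3333) + (0.6667)·(0.6667) + (-2.3333)·(-2.3333)) / 5 = 27.3333/5 = 5.4667
  S[A,B] = ((0.6667)·(-2.8333) + (1.6667)·(3.1667) + (2.6667)·(-0.8333) + (-3.3333)·(0.1667) + (0.6667)·(-0.8333) + (-2.3333)·(1.1667)) / 5 = -2.6667/5 = -0.5333
  S[B,B] = ((-2.8333)·(-2.8333) + (3.1667)·(3.1667) + (-0.8333)·(-0.8333) + (0.1667)·(0.1667) + (-0.8333)·(-0.8333) + (1.1667)·(1.1667)) / 5 = 20.8333/5 = 4.1667

S is symmetric (S[j,i] = S[i,j]). Assembling:

S = [[5.4667, -0.5333],
 [-0.5333, 4.1667]]


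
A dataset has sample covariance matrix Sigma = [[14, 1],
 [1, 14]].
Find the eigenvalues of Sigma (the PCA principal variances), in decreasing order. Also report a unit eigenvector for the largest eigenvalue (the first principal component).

Step 1 — characteristic polynomial of 2×2 Sigma:
  det(Sigma - λI) = λ² - trace · λ + det = 0.
  trace = 14 + 14 = 28, det = 14·14 - (1)² = 195.
Step 2 — discriminant:
  Δ = trace² - 4·det = 784 - 780 = 4.
Step 3 — eigenvalues:
  λ = (trace ± √Δ)/2 = (28 ± 2)/2,
  λ_1 = 15,  λ_2 = 13.

Step 4 — unit eigenvector for λ_1: solve (Sigma - λ_1 I)v = 0. First row:
  (14 - 15)·v_x + (1)·v_y = 0, i.e. (-1)·v_x + (1)·v_y = 0,
  so v ∝ (b, λ_1 - a) = (1, 1) = u.
  ||u|| = √((1)² + (1)²) = √(2) ≈ 1.4142,
  v_1 = u/||u|| ≈ (0.7071, 0.7071) (||v_1|| = 1).

λ_1 = 15,  λ_2 = 13;  v_1 ≈ (0.7071, 0.7071)


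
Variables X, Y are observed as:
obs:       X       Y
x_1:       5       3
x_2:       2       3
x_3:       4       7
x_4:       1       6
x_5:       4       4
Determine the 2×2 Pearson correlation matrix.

Step 1 — column means:
  mean(X) = (5 + 2 + 4 + 1 + 4) / 5 = 16/5 = 3.2
  mean(Y) = (3 + 3 + 7 + 6 + 4) / 5 = 23/5 = 4.6

Step 2 — sample variances and covariances s[i,j] = (1/(n-1)) · Σ_k (x_{k,i} - mean_i) · (x_{k,j} - mean_j), with n-1 = 4:
  s[X,X] = ((1.8)·(1.8) + (-1.2)·(-1.2) + (0.8)·(0.8) + (-2.2)·(-2.2) + (0.8)·(0.8)) / 4 = 10.8/4 = 2.7
  s[X,Y] = ((1.8)·(-1.6) + (-1.2)·(-1.6) + (0.8)·(2.4) + (-2.2)·(1.4) + (0.8)·(-0.6)) / 4 = -2.6/4 = -0.65
  s[Y,Y] = ((-1.6)·(-1.6) + (-1.6)·(-1.6) + (2.4)·(2.4) + (1.4)·(1.4) + (-0.6)·(-0.6)) / 4 = 13.2/4 = 3.3
  Sample standard deviations s_i = √(s[i,i]):
  s(X) = √(2.7) = 1.6432
  s(Y) = √(3.3) = 1.8166

Step 3 — r_{ij} = s_{ij} / (s_i · s_j):
  r[X,X] = 1 (diagonal).
  r[X,Y] = -0.65 / (1.6432 · 1.8166) = -0.65 / 2.985 = -0.2178
  r[Y,Y] = 1 (diagonal).

R is symmetric with unit diagonal. Assembling:

R = [[1, -0.2178],
 [-0.2178, 1]]


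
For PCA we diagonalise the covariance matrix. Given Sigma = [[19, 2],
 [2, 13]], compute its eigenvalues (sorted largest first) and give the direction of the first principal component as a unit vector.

Step 1 — characteristic polynomial of 2×2 Sigma:
  det(Sigma - λI) = λ² - trace · λ + det = 0.
  trace = 19 + 13 = 32, det = 19·13 - (2)² = 243.
Step 2 — discriminant:
  Δ = trace² - 4·det = 1024 - 972 = 52.
Step 3 — eigenvalues:
  λ = (trace ± √Δ)/2 = (32 ± 7.2111)/2,
  λ_1 = 19.6056,  λ_2 = 12.3944.

Step 4 — unit eigenvector for λ_1: solve (Sigma - λ_1 I)v = 0. First row:
  (19 - 19.6056)·v_x + (2)·v_y = 0, i.e. (-0.6056)·v_x + (2)·v_y = 0,
  so v ∝ (b, λ_1 - a) = (2, 0.6056) = u.
  ||u|| = √((2)² + (0.6056)²) = √(4.3667) ≈ 2.0897,
  v_1 = u/||u|| ≈ (0.9571, 0.2898) (||v_1|| = 1).

λ_1 = 19.6056,  λ_2 = 12.3944;  v_1 ≈ (0.9571, 0.2898)


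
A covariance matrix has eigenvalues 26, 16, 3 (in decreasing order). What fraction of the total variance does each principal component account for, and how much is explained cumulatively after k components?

Step 1 — total variance = trace(Sigma) = Σ λ_i = 26 + 16 + 3 = 45.

Step 2 — fraction explained by component i = λ_i / Σ λ:
  PC1: 26/45 = 0.5778
  PC2: 16/45 = 0.3556
  PC3: 3/45 = 0.0667

Step 3 — cumulative fraction after k components = (λ_1 + ... + λ_k) / Σ λ:
  k = 1: 26/45 = 0.5778
  k = 2: (26 + 16)/45 = 42/45 = 0.9333
  k = 3: (26 + 16 + 3)/45 = 45/45 = 1

Summary (fraction, with percent):

explained: PC1 0.5778 (57.78%), PC2 0.3556 (35.56%), PC3 0.0667 (6.67%);  cumulative: 0.5778, 0.9333, 1


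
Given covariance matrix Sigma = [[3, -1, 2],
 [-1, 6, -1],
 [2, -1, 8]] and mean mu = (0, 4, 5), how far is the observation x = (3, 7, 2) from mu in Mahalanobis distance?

Step 1 — centre the observation: (x - mu) = (3, 3, -3).

Step 2 — invert Sigma (cofactor / det for 3×3, or solve directly):
  Sigma^{-1} = [[0.4159, 0.0531, -0.0973],
 [0.0531, 0.177, 0.0088],
 [-0.0973, 0.0088, 0.1504]].

Step 3 — form the quadratic (x - mu)^T · Sigma^{-1} · (x - mu):
  Sigma^{-1} · (x - mu) = (1.6991, 0.6637, -0.7168).
  (x - mu)^T · [Sigma^{-1} · (x - mu)] = (3)·(1.6991) + (3)·(0.6637) + (-3)·(-0.7168) = 9.2389.

Step 4 — take square root: d = √(9.2389) ≈ 3.0396.

d(x, mu) = √(9.2389) ≈ 3.0396


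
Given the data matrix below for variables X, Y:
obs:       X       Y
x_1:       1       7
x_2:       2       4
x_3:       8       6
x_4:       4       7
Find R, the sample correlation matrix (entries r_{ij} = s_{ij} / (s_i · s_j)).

Step 1 — column means:
  mean(X) = (1 + 2 + 8 + 4) / 4 = 15/4 = 3.75
  mean(Y) = (7 + 4 + 6 + 7) / 4 = 24/4 = 6

Step 2 — sample variances and covariances s[i,j] = (1/(n-1)) · Σ_k (x_{k,i} - mean_i) · (x_{k,j} - mean_j), with n-1 = 3:
  s[X,X] = ((-2.75)·(-2.75) + (-1.75)·(-1.75) + (4.25)·(4.25) + (0.25)·(0.25)) / 3 = 28.75/3 = 9.5833
  s[X,Y] = ((-2.75)·(1) + (-1.75)·(-2) + (4.25)·(0) + (0.25)·(1)) / 3 = 1/3 = 0.3333
  s[Y,Y] = ((1)·(1) + (-2)·(-2) + (0)·(0) + (1)·(1)) / 3 = 6/3 = 2
  Sample standard deviations s_i = √(s[i,i]):
  s(X) = √(9.5833) = 3.0957
  s(Y) = √(2) = 1.4142

Step 3 — r_{ij} = s_{ij} / (s_i · s_j):
  r[X,X] = 1 (diagonal).
  r[X,Y] = 0.3333 / (3.0957 · 1.4142) = 0.3333 / 4.378 = 0.0761
  r[Y,Y] = 1 (diagonal).

R is symmetric with unit diagonal. Assembling:

R = [[1, 0.0761],
 [0.0761, 1]]


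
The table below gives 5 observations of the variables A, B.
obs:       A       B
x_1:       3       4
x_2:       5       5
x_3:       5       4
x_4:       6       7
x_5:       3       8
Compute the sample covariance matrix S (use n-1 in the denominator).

Step 1 — column means:
  mean(A) = (3 + 5 + 5 + 6 + 3) / 5 = 22/5 = 4.4
  mean(B) = (4 + 5 + 4 + 7 + 8) / 5 = 28/5 = 5.6

Step 2 — sample covariance S[i,j] = (1/(n-1)) · Σ_k (x_{k,i} - mean_i) · (x_{k,j} - mean_j), with n-1 = 4.
  S[A,A] = ((-1.4)·(-1.4) + (0.6)·(0.6) + (0.6)·(0.6) + (1.6)·(1.6) + (-1.4)·(-1.4)) / 4 = 7.2/4 = 1.8
  S[A,B] = ((-1.4)·(-1.6) + (0.6)·(-0.6) + (0.6)·(-1.6) + (1.6)·(1.4) + (-1.4)·(2.4)) / 4 = -0.2/4 = -0.05
  S[B,B] = ((-1.6)·(-1.6) + (-0.6)·(-0.6) + (-1.6)·(-1.6) + (1.4)·(1.4) + (2.4)·(2.4)) / 4 = 13.2/4 = 3.3

S is symmetric (S[j,i] = S[i,j]). Assembling:

S = [[1.8, -0.05],
 [-0.05, 3.3]]


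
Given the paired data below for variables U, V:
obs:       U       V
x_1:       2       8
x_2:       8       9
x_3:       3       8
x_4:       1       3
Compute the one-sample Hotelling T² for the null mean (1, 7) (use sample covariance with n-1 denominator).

Step 1 — sample mean vector:
  mean(U) = (2 + 8 + 3 + 1) / 4 = 14/4 = 3.5
  mean(V) = (8 + 9 + 8 + 3) / 4 = 28/4 = 7
  x̄ = (3.5, 7),  deviation x̄ - mu_0 = (3.5, 7) - (1, 7) = (2.5, 0).

Step 2 — sample covariance matrix, S[i,j] = (1/(n-1)) · Σ_k (x_{k,i} - mean_i) · (x_{k,j} - mean_j), divisor n-1 = 3:
  S[U,U] = ((-1.5)·(-1.5) + (4.5)·(4.5) + (-0.5)·(-0.5) + (-2.5)·(-2.5)) / 3 = 29/3 = 9.6667
  S[U,V] = ((-1.5)·(1) + (4.5)·(2) + (-0.5)·(1) + (-2.5)·(-4)) / 3 = 17/3 = 5.6667
  S[V,V] = ((1)·(1) + (2)·(2) + (1)·(1) + (-4)·(-4)) / 3 = 22/3 = 7.3333
  S = [[9.6667, 5.6667],
 [5.6667, 7.3333]].

Step 3 — invert S. det(S) = 9.6667·7.3333 - (5.6667)² = 38.7778.
  S^{-1} = (1/det) · [[d, -b], [-b, a]] = [[0.1891, -0.1461],
 [-0.1461, 0.2493]].

Step 4 — quadratic form (x̄ - mu_0)^T · S^{-1} · (x̄ - mu_0):
  S^{-1} · (x̄ - mu_0) = (0.4728, -0.3653),
  (x̄ - mu_0)^T · [...] = (2.5)·(0.4728) + (0)·(-0.3653) = 1.1819.

Step 5 — scale by n: T² = 4 · 1.1819 = 4.7278.

T² ≈ 4.7278


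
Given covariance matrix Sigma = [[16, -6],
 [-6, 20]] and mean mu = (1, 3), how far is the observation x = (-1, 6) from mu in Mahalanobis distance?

Step 1 — centre the observation: (x - mu) = (-2, 3).

Step 2 — invert Sigma. det(Sigma) = 16·20 - (-6)² = 284.
  Sigma^{-1} = (1/det) · [[d, -b], [-b, a]] = [[0.0704, 0.0211],
 [0.0211, 0.0563]].

Step 3 — form the quadratic (x - mu)^T · Sigma^{-1} · (x - mu):
  Sigma^{-1} · (x - mu) = (-0.0775, 0.1268).
  (x - mu)^T · [Sigma^{-1} · (x - mu)] = (-2)·(-0.0775) + (3)·(0.1268) = 0.5352.

Step 4 — take square root: d = √(0.5352) ≈ 0.7316.

d(x, mu) = √(0.5352) ≈ 0.7316


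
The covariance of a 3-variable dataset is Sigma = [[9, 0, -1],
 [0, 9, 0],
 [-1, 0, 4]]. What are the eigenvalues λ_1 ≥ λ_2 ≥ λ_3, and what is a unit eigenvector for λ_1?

Step 1 — characteristic polynomial p(λ) = det(λI - Sigma) = λ³ - tr·λ² + c_1·λ - det, where tr = trace, c_1 = sum of the principal 2×2 minors, det = det(Sigma):
  tr = 9 + 9 + 4 = 22,
  c_1 = (9·9 - (0)²) + (9·4 - (-1)²) + (9·4 - (0)²) = 81 + 35 + 36 = 152,
  det = 9·(9·4 - (0)²) - (0)·((0)·4 - (0)·(-1)) + (-1)·((0)·(0) - 9·(-1)) = 9·(36) - (0)·(0) + (-1)·(9) = 315.
  So p(λ) = λ³ - 22λ² + 152λ - 315.
Step 2 — look for an integer root (rational root theorem: any rational root is an integer divisor of 315). Testing λ = 9:
  p(9) = 729 - 1782 + 1368 - 315 = 0  ✓
  Dividing out (λ - 9): p(λ) = (λ - 9)(λ² - 13λ + 35).
Step 3 — remaining eigenvalues from the quadratic λ² - 13λ + 35 = 0:
  Δ = 13² - 4·35 = 169 - 140 = 29,  λ = (13 ± √29)/2 = (13 ± 5.3852)/2 ≈ 9.1926 or 3.8074.
  Sorted: λ_1 = 9.1926,  λ_2 = 9,  λ_3 = 3.8074  (check: sum = 22 = tr ✓).

Step 4 — unit eigenvector for λ_1 ≈ 9.1926: v spans the null space of (Sigma - λ_1 I), whose rows are
  r_1 = (-0.1926, 0, -1),  r_2 = (0, -0.1926, 0),  r_3 = (-1, 0, -5.1926).
  v is orthogonal to every row, so take v ∝ r_1 × r_2 = ((0)·(0) - (-1)·(-0.1926), (-1)·(0) - (-0.1926)·(0), (-0.1926)·(-0.1926) - (0)·(0)) ≈ (-0.1926, 0, 0.0371).
  Rescale (multiply by -1 so the first nonzero entry is positive): u = (0.1926, 0, -0.0371).
  ||u|| = √((0.1926)² + (0)² + (-0.0371)²) = √(0.0385) ≈ 0.1961,  v_1 = u/||u|| ≈ (0.982, 0, -0.1891) (||v_1|| = 1).

λ_1 = 9.1926,  λ_2 = 9,  λ_3 = 3.8074;  v_1 ≈ (0.982, 0, -0.1891)


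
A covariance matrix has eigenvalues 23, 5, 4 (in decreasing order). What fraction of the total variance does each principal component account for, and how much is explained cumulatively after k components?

Step 1 — total variance = trace(Sigma) = Σ λ_i = 23 + 5 + 4 = 32.

Step 2 — fraction explained by component i = λ_i / Σ λ:
  PC1: 23/32 = 0.7188
  PC2: 5/32 = 0.1562
  PC3: 4/32 = 0.125

Step 3 — cumulative fraction after k components = (λ_1 + ... + λ_k) / Σ λ:
  k = 1: 23/32 = 0.7188
  k = 2: (23 + 5)/32 = 28/32 = 0.875
  k = 3: (23 + 5 + 4)/32 = 32/32 = 1

Summary (fraction, with percent):

explained: PC1 0.7188 (71.88%), PC2 0.1562 (15.62%), PC3 0.125 (12.5%);  cumulative: 0.7188, 0.875, 1


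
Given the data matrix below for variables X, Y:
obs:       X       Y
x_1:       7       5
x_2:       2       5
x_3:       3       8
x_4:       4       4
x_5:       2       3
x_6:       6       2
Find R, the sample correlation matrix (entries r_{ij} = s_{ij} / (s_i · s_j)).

Step 1 — column means:
  mean(X) = (7 + 2 + 3 + 4 + 2 + 6) / 6 = 24/6 = 4
  mean(Y) = (5 + 5 + 8 + 4 + 3 + 2) / 6 = 27/6 = 4.5

Step 2 — sample variances and covariances s[i,j] = (1/(n-1)) · Σ_k (x_{k,i} - mean_i) · (x_{k,j} - mean_j), with n-1 = 5:
  s[X,X] = ((3)·(3) + (-2)·(-2) + (-1)·(-1) + (0)·(0) + (-2)·(-2) + (2)·(2)) / 5 = 22/5 = 4.4
  s[X,Y] = ((3)·(0.5) + (-2)·(0.5) + (-1)·(3.5) + (0)·(-0.5) + (-2)·(-1.5) + (2)·(-2.5)) / 5 = -5/5 = -1
  s[Y,Y] = ((0.5)·(0.5) + (0.5)·(0.5) + (3.5)·(3.5) + (-0.5)·(-0.5) + (-1.5)·(-1.5) + (-2.5)·(-2.5)) / 5 = 21.5/5 = 4.3
  Sample standard deviations s_i = √(s[i,i]):
  s(X) = √(4.4) = 2.0976
  s(Y) = √(4.3) = 2.0736

Step 3 — r_{ij} = s_{ij} / (s_i · s_j):
  r[X,X] = 1 (diagonal).
  r[X,Y] = -1 / (2.0976 · 2.0736) = -1 / 4.3497 = -0.2299
  r[Y,Y] = 1 (diagonal).

R is symmetric with unit diagonal. Assembling:

R = [[1, -0.2299],
 [-0.2299, 1]]
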